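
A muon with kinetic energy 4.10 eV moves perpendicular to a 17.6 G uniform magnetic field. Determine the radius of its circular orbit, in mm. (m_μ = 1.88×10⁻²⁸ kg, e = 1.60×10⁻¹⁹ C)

r ≈ 55.8 mm

Convert the energy: K = 4.10 eV = 6.56×10^-19 J.
v = √(2K/m) = √(2·6.56×10^-19/1.88×10^-28) = 8.35×10^4 m/s.
r = mv/(qB) = (1.88×10^-28)(8.35×10^4) / [(1×1.60×10^-19)(1.76×10^-3)] = 0.0558 m.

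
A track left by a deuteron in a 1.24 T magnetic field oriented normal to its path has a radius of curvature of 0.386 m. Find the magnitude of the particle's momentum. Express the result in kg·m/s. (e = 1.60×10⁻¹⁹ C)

Since qvB = mv²/r, the momentum p = mv = qBr.
p = (1×1.60×10^-19)(1.24)(0.386) = 7.66×10^-20 kg·m/s.

p ≈ 7.66×10^-20 kg·m/s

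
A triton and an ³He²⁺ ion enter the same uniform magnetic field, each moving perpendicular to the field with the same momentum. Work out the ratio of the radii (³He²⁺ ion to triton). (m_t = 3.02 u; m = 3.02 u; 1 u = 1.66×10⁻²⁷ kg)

r = p/(qB) ⇒ at equal p, r ∝ 1/q.
r_{³He²⁺ ion}/r_{triton} = 0.500.

ratio ≈ 0.500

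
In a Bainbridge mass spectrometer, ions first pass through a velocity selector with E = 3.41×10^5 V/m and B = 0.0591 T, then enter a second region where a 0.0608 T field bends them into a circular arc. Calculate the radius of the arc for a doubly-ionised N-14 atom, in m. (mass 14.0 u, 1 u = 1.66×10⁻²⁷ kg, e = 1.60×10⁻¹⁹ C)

r ≈ 6.89 m

The selector passes v = E/B = 3.41×10^5/0.0591 = 5.77×10^6 m/s.
In the deflection region, r = mv/(qB₂) = (2.32×10^-26)(5.77×10^6) / [(2×1.60×10^-19)(0.0608)] = 6.89 m.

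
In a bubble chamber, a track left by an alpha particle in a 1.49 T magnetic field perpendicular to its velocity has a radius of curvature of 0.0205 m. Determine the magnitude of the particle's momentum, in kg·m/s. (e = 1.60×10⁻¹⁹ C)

p ≈ 9.77×10^-21 kg·m/s

Since qvB = mv²/r, the momentum p = mv = qBr.
p = (2×1.60×10^-19)(1.49)(0.0205) = 9.77×10^-21 kg·m/s.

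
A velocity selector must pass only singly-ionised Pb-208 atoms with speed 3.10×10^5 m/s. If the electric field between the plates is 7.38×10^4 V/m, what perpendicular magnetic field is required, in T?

B ≈ 0.238 T

qE = qvB ⇒ B = E/v = (7.38×10^4) / (3.10×10^5) = 0.238 T.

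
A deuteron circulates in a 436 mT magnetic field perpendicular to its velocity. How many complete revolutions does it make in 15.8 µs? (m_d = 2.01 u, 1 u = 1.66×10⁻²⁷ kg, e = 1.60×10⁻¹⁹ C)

N = 52

T = 2πm/(qB) = 2π(3.3366×10^-27) / [(1×1.60×10^-19)(0.436)] = 3.0052×10^-7 s.
N = t/T = 1.58×10^-5 / 3.0052×10^-7 ≈ 52.58, so 52 complete revolutions.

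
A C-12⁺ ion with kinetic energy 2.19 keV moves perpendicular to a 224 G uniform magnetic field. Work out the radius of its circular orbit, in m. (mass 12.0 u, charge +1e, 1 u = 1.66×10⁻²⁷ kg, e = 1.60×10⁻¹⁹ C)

r ≈ 1.04 m

Convert the energy: K = 2.19 keV = 3.50×10^-16 J.
v = √(2K/m) = √(2·3.50×10^-16/1.99×10^-26) = 1.88×10^5 m/s.
r = mv/(qB) = (1.99×10^-26)(1.88×10^5) / [(1×1.60×10^-19)(0.0224)] = 1.04 m.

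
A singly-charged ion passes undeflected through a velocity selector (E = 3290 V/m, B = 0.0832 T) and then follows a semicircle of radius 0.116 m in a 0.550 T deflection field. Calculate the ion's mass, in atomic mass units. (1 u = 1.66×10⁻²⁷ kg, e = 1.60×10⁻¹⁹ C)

v = E/B₁ = 3.95×10^4 m/s.
From r = mv/(qB₂), m = qB₂r/v = (1×1.60×10^-19)(0.550)(0.116) / (3.95×10^4) = 2.58×10^-25 kg.
In atomic mass units: m = 2.58×10^-25 / 1.66×10^-27 = 156 u.

m ≈ 156 u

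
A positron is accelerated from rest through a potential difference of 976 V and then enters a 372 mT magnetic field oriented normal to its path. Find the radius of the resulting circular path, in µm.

The kinetic energy gained is K = qV = (1×1.60×10^-19)(976) = 1.56×10^-16 J.
v = √(2K/m) = 1.85×10^7 m/s.
r = mv/(qB) = (9.11×10^-31)(1.85×10^7) / [(1×1.60×10^-19)(0.372)] = 2.83×10^-4 m.

r ≈ 283 µm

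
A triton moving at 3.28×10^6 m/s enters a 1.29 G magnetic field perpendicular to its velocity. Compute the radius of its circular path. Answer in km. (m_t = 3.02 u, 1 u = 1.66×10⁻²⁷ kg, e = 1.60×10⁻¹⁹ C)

The magnetic force provides the centripetal force: qvB = mv²/r, so r = mv/(qB).
r = (5.01×10^-27 kg)(3.28×10^6 m/s) / [(1×1.60×10^-19 C)(1.29×10^-4 T)] = 797 m.

r ≈ 0.797 km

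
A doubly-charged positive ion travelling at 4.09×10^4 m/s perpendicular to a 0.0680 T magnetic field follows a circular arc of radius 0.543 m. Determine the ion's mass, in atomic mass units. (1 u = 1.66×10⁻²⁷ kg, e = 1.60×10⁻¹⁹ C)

m ≈ 174 u

qvB = mv²/r ⇒ m = qBr/v.
m = (2×1.60×10^-19)(0.0680)(0.543) / (4.09×10^4) = 2.89×10^-25 kg = 174 u.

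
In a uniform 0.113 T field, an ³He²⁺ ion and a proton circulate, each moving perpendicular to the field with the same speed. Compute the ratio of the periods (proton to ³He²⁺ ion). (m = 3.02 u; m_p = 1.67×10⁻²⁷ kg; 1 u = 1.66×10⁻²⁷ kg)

ratio ≈ 0.666

T = 2πm/(qB) is independent of speed, so T₂/T₁ = (m₂/q₂)/(m₁/q₁).
T_{proton}/T_{³He²⁺ ion} = (1.67×10^-27/1e) / (5.01×10^-27/2e) = 0.666.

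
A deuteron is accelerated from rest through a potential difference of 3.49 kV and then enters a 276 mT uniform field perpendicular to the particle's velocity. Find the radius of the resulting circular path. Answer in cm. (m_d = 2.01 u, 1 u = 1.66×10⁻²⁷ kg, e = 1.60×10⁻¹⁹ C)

r ≈ 4.37 cm

The kinetic energy gained is K = qV = (1×1.60×10^-19)(3490) = 5.58×10^-16 J.
v = √(2K/m) = 5.79×10^5 m/s.
r = mv/(qB) = (3.34×10^-27)(5.79×10^5) / [(1×1.60×10^-19)(0.276)] = 0.0437 m.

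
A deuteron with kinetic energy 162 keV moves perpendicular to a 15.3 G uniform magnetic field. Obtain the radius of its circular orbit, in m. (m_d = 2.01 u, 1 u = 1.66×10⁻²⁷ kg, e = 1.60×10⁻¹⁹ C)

Convert the energy: K = 162 keV = 2.59×10^-14 J.
v = √(2K/m) = √(2·2.59×10^-14/3.34×10^-27) = 3.94×10^6 m/s.
r = mv/(qB) = (3.34×10^-27)(3.94×10^6) / [(1×1.60×10^-19)(1.53×10^-3)] = 53.7 m.

r ≈ 53.7 m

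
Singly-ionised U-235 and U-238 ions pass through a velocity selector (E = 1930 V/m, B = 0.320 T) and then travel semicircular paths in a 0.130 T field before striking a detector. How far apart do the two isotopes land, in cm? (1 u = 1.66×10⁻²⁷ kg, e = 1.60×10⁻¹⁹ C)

Δd ≈ 0.289 cm

Both emerge at v = E/B₁ = 6030 m/s.
r = mv/(qB₂), so r₁ = 0.11311 m and r₂ = 0.11456 m, giving Δr = 1.44×10^-3 m.
After a semicircle each ion lands a diameter 2r from the entry slit, so the separation is 2Δr = 2.89×10^-3 m.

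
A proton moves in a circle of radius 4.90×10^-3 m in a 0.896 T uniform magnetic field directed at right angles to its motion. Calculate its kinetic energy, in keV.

v = qBr/m = (1×1.60×10^-19)(0.896)(4.90×10^-3) / (1.67×10^-27) = 4.21×10^5 m/s.
K = ½mv² = 0.5·(1.67×10^-27)·(4.21×10^5)² = 1.48×10^-16 J = 0.923 keV.

K ≈ 0.923 keV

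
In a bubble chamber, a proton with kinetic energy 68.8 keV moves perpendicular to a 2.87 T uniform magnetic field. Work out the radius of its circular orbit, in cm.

Convert the energy: K = 68.8 keV = 1.10×10^-14 J.
v = √(2K/m) = √(2·1.10×10^-14/1.67×10^-27) = 3.63×10^6 m/s.
r = mv/(qB) = (1.67×10^-27)(3.63×10^6) / [(1×1.60×10^-19)(2.87)] = 0.0132 m.

r ≈ 1.32 cm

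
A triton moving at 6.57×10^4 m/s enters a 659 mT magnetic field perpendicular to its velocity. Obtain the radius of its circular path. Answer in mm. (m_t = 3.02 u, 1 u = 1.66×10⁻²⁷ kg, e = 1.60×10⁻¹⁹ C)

r ≈ 3.12 mm

The magnetic force provides the centripetal force: qvB = mv²/r, so r = mv/(qB).
r = (5.01×10^-27 kg)(6.57×10^4 m/s) / [(1×1.60×10^-19 C)(0.659 T)] = 3.12×10^-3 m.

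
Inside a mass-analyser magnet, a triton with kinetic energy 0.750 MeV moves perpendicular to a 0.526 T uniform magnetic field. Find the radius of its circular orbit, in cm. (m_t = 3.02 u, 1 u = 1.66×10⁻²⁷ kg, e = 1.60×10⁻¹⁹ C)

r ≈ 41.2 cm

Convert the energy: K = 0.750 MeV = 1.20×10^-13 J.
v = √(2K/m) = √(2·1.20×10^-13/5.01×10^-27) = 6.92×10^6 m/s.
r = mv/(qB) = (5.01×10^-27)(6.92×10^6) / [(1×1.60×10^-19)(0.526)] = 0.412 m.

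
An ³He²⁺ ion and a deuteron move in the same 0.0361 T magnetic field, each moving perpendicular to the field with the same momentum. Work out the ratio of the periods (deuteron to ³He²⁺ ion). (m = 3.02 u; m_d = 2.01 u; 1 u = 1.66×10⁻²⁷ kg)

T = 2πm/(qB) is independent of speed, so T₂/T₁ = (m₂/q₂)/(m₁/q₁).
T_{deuteron}/T_{³He²⁺ ion} = (3.34×10^-27/1e) / (5.01×10^-27/2e) = 1.33.

ratio ≈ 1.33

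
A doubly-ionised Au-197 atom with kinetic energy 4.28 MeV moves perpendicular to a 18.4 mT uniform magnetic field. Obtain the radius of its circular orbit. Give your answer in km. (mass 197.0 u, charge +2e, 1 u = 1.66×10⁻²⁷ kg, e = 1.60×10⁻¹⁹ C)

r ≈ 0.114 km

Convert the energy: K = 4.28 MeV = 6.85×10^-13 J.
v = √(2K/m) = √(2·6.85×10^-13/3.27×10^-25) = 2.05×10^6 m/s.
r = mv/(qB) = (3.27×10^-25)(2.05×10^6) / [(2×1.60×10^-19)(0.0184)] = 114 m.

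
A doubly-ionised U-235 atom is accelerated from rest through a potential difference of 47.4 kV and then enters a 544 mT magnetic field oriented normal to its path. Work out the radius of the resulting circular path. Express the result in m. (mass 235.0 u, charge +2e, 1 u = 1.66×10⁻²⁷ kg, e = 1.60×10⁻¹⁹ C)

r ≈ 0.625 m

The kinetic energy gained is K = qV = (2×1.60×10^-19)(4.74×10^4) = 1.52×10^-14 J.
v = √(2K/m) = 2.79×10^5 m/s.
r = mv/(qB) = (3.90×10^-25)(2.79×10^5) / [(2×1.60×10^-19)(0.544)] = 0.625 m.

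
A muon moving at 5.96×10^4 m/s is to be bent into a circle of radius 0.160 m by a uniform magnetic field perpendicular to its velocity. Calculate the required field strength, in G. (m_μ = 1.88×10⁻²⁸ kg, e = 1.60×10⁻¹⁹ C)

B ≈ 4.38 G

qvB = mv²/r gives B = mv/(qr).
B = (1.88×10^-28)(5.96×10^4) / [(1×1.60×10^-19)(0.160)] = 4.38×10^-4 T.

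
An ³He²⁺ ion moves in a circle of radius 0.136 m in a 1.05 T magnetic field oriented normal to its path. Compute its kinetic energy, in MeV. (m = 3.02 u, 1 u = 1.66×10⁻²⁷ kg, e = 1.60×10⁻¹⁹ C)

v = qBr/m = (2×1.60×10^-19)(1.05)(0.136) / (5.01×10^-27) = 9.12×10^6 m/s.
K = ½mv² = 0.5·(5.01×10^-27)·(9.12×10^6)² = 2.08×10^-13 J = 1.30 MeV.

K ≈ 1.30 MeV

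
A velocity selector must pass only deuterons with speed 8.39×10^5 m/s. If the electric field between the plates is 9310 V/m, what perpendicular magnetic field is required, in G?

qE = qvB ⇒ B = E/v = (9310) / (8.39×10^5) = 0.0111 T.

B ≈ 111 G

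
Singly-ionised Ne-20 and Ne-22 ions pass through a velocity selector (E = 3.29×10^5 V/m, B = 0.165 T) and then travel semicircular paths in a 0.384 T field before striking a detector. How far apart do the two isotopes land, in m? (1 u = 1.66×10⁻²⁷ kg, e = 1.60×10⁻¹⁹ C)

Both emerge at v = E/B₁ = 1.99×10^6 m/s.
r = mv/(qB₂), so r₁ = 1.077 m and r₂ = 1.185 m, giving Δr = 0.108 m.
After a semicircle each ion lands a diameter 2r from the entry slit, so the separation is 2Δr = 0.215 m.

Δd ≈ 0.215 m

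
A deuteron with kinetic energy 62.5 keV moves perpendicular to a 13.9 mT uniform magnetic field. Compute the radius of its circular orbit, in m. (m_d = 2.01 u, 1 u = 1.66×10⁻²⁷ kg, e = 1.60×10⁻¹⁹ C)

r ≈ 3.67 m

Convert the energy: K = 62.5 keV = 1.00×10^-14 J.
v = √(2K/m) = √(2·1.00×10^-14/3.34×10^-27) = 2.45×10^6 m/s.
r = mv/(qB) = (3.34×10^-27)(2.45×10^6) / [(1×1.60×10^-19)(0.0139)] = 3.67 m.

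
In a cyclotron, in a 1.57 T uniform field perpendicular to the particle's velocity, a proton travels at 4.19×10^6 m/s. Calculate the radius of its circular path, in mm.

The magnetic force provides the centripetal force: qvB = mv²/r, so r = mv/(qB).
r = (1.67×10^-27 kg)(4.19×10^6 m/s) / [(1×1.60×10^-19 C)(1.57 T)] = 0.0279 m.

r ≈ 27.9 mm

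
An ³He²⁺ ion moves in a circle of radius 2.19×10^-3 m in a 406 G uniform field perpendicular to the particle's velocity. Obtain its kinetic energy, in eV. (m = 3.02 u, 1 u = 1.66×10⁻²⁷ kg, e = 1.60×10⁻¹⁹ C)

v = qBr/m = (2×1.60×10^-19)(0.0406)(2.19×10^-3) / (5.01×10^-27) = 5680 m/s.
K = ½mv² = 0.5·(5.01×10^-27)·(5680)² = 8.07×10^-20 J = 0.505 eV.

K ≈ 0.505 eV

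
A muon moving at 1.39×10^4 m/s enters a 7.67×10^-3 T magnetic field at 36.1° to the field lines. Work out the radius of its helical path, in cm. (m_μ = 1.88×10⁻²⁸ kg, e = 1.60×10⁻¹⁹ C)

Only the perpendicular component v⊥ = v sin36.1° = 8190 m/s is bent by the field.
r = m v⊥ /(qB) = (1.88×10^-28)(8190) / [(1×1.60×10^-19)(7.67×10^-3)] = 1.25×10^-3 m.

r ≈ 0.125 cm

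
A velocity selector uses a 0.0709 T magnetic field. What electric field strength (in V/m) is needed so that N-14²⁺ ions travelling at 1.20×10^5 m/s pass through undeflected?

qE = qvB ⇒ E = vB = (1.20×10^5)(0.0709) = 8510 V/m.

E ≈ 8510 V/m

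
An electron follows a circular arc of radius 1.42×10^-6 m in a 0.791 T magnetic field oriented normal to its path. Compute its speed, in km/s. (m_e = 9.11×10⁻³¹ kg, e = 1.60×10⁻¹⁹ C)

v ≈ 197 km/s

From qvB = mv²/r, v = qBr/m.
v = (1×1.60×10^-19)(0.791)(1.42×10^-6) / (9.11×10^-31) = 1.97×10^5 m/s.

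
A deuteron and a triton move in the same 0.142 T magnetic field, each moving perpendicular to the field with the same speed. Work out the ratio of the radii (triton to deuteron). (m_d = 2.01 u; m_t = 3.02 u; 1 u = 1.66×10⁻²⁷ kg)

r = mv/(qB) ⇒ at equal v, r ∝ m/q.
r_{triton}/r_{deuteron} = 1.50.

ratio ≈ 1.50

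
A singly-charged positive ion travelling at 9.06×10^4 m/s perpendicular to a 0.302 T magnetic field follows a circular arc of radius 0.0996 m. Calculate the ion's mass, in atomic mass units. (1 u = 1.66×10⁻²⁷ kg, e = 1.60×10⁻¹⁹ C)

m ≈ 32.0 u

qvB = mv²/r ⇒ m = qBr/v.
m = (1×1.60×10^-19)(0.302)(0.0996) / (9.06×10^4) = 5.31×10^-26 kg = 32.0 u.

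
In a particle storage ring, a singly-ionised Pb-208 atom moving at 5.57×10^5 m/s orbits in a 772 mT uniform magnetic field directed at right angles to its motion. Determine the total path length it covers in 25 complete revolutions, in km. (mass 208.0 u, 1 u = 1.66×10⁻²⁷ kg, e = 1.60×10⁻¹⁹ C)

r = mv/(qB) = 1.56 m, so one revolution covers 2πr = 9.78 m.
In 25 revolutions: L = 25·2πr = 245 m.

L ≈ 0.245 km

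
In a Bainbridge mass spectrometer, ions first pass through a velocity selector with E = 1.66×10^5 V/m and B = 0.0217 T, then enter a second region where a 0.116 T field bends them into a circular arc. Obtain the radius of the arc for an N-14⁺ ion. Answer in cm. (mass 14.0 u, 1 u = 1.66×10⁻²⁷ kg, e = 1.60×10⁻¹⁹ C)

r ≈ 958 cm

The selector passes v = E/B = 1.66×10^5/0.0217 = 7.65×10^6 m/s.
In the deflection region, r = mv/(qB₂) = (2.32×10^-26)(7.65×10^6) / [(1×1.60×10^-19)(0.116)] = 9.58 m.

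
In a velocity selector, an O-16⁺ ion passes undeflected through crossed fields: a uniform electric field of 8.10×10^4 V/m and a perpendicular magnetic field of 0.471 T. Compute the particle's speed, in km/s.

v ≈ 172 km/s

For zero net force, qE = qvB, so v = E/B.
v = (8.10×10^4) / (0.471) = 1.72×10^5 m/s.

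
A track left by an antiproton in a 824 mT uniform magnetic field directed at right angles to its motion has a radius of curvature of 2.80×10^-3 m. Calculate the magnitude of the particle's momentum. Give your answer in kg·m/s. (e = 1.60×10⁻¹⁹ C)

p ≈ 3.69×10^-22 kg·m/s

Since qvB = mv²/r, the momentum p = mv = qBr.
p = (1×1.60×10^-19)(0.824)(2.80×10^-3) = 3.69×10^-22 kg·m/s.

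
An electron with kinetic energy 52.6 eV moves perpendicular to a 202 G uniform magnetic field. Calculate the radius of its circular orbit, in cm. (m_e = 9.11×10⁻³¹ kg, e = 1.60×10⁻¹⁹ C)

Convert the energy: K = 52.6 eV = 8.42×10^-18 J.
v = √(2K/m) = √(2·8.42×10^-18/9.11×10^-31) = 4.30×10^6 m/s.
r = mv/(qB) = (9.11×10^-31)(4.30×10^6) / [(1×1.60×10^-19)(0.0202)] = 1.21×10^-3 m.

r ≈ 0.121 cm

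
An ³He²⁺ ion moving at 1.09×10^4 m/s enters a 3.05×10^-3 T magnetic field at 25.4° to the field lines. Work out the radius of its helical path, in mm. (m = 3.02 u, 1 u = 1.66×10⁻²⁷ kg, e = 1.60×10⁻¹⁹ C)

Only the perpendicular component v⊥ = v sin25.4° = 4680 m/s is bent by the field.
r = m v⊥ /(qB) = (5.01×10^-27)(4680) / [(2×1.60×10^-19)(3.05×10^-3)] = 0.0240 m.

r ≈ 24.0 mm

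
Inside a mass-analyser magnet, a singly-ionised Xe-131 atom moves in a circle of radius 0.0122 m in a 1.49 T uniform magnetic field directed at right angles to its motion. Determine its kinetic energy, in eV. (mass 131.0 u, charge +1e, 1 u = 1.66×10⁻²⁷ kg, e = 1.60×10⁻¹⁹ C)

v = qBr/m = (1×1.60×10^-19)(1.49)(0.0122) / (2.17×10^-25) = 1.34×10^4 m/s.
K = ½mv² = 0.5·(2.17×10^-25)·(1.34×10^4)² = 1.95×10^-17 J = 122 eV.

K ≈ 122 eV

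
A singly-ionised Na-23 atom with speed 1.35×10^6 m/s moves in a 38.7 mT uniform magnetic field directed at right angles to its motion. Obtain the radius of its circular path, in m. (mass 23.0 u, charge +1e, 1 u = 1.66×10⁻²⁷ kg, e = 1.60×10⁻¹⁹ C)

r ≈ 8.32 m

The magnetic force provides the centripetal force: qvB = mv²/r, so r = mv/(qB).
r = (3.82×10^-26 kg)(1.35×10^6 m/s) / [(1×1.60×10^-19 C)(0.0387 T)] = 8.32 m.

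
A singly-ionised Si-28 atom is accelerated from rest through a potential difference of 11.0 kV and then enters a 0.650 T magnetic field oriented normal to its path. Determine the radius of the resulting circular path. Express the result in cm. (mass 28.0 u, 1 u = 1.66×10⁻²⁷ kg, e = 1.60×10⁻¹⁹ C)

r ≈ 12.3 cm

The kinetic energy gained is K = qV = (1×1.60×10^-19)(1.10×10^4) = 1.76×10^-15 J.
v = √(2K/m) = 2.75×10^5 m/s.
r = mv/(qB) = (4.65×10^-26)(2.75×10^5) / [(1×1.60×10^-19)(0.650)] = 0.123 m.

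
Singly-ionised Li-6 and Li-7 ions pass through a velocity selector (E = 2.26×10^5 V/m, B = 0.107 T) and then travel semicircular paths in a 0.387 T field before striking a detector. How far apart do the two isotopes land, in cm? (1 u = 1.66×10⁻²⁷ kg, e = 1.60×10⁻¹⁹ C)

Both emerge at v = E/B₁ = 2.11×10^6 m/s.
r = mv/(qB₂), so r₁ = 0.3397 m and r₂ = 0.3964 m, giving Δr = 0.0566 m.
After a semicircle each ion lands a diameter 2r from the entry slit, so the separation is 2Δr = 0.113 m.

Δd ≈ 11.3 cm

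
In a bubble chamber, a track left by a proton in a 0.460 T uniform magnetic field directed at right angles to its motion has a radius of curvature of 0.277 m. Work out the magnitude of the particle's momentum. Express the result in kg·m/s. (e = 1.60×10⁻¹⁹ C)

p ≈ 2.04×10^-20 kg·m/s

Since qvB = mv²/r, the momentum p = mv = qBr.
p = (1×1.60×10^-19)(0.460)(0.277) = 2.04×10^-20 kg·m/s.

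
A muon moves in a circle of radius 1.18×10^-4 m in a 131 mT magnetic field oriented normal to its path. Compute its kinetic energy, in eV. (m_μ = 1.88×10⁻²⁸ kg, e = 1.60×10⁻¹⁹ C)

v = qBr/m = (1×1.60×10^-19)(0.131)(1.18×10^-4) / (1.88×10^-28) = 1.32×10^4 m/s.
K = ½mv² = 0.5·(1.88×10^-28)·(1.32×10^4)² = 1.63×10^-20 J = 0.102 eV.

K ≈ 0.102 eV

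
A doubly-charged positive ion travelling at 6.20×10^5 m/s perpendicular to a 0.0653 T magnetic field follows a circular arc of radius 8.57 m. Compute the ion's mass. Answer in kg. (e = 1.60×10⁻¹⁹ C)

m ≈ 2.89×10^-25 kg

qvB = mv²/r ⇒ m = qBr/v.
m = (2×1.60×10^-19)(0.0653)(8.57) / (6.20×10^5) = 2.89×10^-25 kg.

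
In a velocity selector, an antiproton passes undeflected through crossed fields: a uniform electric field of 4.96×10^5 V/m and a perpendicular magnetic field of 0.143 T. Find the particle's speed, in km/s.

For zero net force, qE = qvB, so v = E/B.
v = (4.96×10^5) / (0.143) = 3.47×10^6 m/s.

v ≈ 3470 km/s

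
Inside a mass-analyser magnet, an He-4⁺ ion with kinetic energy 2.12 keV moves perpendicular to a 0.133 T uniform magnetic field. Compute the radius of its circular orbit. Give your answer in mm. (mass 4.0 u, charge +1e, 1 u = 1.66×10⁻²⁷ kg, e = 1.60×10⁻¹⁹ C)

Convert the energy: K = 2.12 keV = 3.39×10^-16 J.
v = √(2K/m) = √(2·3.39×10^-16/6.64×10^-27) = 3.20×10^5 m/s.
r = mv/(qB) = (6.64×10^-27)(3.20×10^5) / [(1×1.60×10^-19)(0.133)] = 0.0997 m.

r ≈ 99.7 mm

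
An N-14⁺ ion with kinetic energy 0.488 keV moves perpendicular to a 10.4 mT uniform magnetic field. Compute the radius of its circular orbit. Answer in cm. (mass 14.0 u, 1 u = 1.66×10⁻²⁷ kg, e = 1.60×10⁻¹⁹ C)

r ≈ 114 cm

Convert the energy: K = 0.488 keV = 7.81×10^-17 J.
v = √(2K/m) = √(2·7.81×10^-17/2.32×10^-26) = 8.20×10^4 m/s.
r = mv/(qB) = (2.32×10^-26)(8.20×10^4) / [(1×1.60×10^-19)(0.0104)] = 1.14 m.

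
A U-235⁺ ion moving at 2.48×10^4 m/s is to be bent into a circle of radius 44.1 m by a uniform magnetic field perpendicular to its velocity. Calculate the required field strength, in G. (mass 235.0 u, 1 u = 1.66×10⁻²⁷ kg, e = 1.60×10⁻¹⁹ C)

qvB = mv²/r gives B = mv/(qr).
B = (3.90×10^-25)(2.48×10^4) / [(1×1.60×10^-19)(44.1)] = 1.37×10^-3 T.

B ≈ 13.7 G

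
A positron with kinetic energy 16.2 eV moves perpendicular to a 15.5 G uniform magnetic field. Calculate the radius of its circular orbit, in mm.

Convert the energy: K = 16.2 eV = 2.59×10^-18 J.
v = √(2K/m) = √(2·2.59×10^-18/9.11×10^-31) = 2.39×10^6 m/s.
r = mv/(qB) = (9.11×10^-31)(2.39×10^6) / [(1×1.60×10^-19)(1.55×10^-3)] = 8.76×10^-3 m.

r ≈ 8.76 mm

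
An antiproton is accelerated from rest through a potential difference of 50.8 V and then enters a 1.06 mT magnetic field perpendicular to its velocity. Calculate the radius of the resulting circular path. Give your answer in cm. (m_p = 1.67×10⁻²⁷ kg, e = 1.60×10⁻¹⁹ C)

r ≈ 97.1 cm

The kinetic energy gained is K = qV = (1×1.60×10^-19)(50.8) = 8.13×10^-18 J.
v = √(2K/m) = 9.87×10^4 m/s.
r = mv/(qB) = (1.67×10^-27)(9.87×10^4) / [(1×1.60×10^-19)(1.06×10^-3)] = 0.971 m.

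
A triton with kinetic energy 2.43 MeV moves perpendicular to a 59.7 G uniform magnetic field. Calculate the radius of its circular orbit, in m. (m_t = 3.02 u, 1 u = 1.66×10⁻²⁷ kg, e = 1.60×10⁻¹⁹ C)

Convert the energy: K = 2.43 MeV = 3.89×10^-13 J.
v = √(2K/m) = √(2·3.89×10^-13/5.01×10^-27) = 1.25×10^7 m/s.
r = mv/(qB) = (5.01×10^-27)(1.25×10^7) / [(1×1.60×10^-19)(5.97×10^-3)] = 65.4 m.

r ≈ 65.4 m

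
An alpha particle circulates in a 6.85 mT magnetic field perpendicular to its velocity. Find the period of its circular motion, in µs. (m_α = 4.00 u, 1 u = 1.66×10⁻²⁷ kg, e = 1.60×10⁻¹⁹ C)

T ≈ 19.0 µs

The cyclotron period is independent of speed: T = 2πm/(qB).
T = 2π(6.64×10^-27) / [(2×1.60×10^-19)(6.85×10^-3)] = 1.90×10^-5 s.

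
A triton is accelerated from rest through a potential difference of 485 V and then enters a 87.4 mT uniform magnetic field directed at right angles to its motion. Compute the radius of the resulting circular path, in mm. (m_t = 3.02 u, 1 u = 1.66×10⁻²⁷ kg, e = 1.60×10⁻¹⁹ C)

r ≈ 63.1 mm

The kinetic energy gained is K = qV = (1×1.60×10^-19)(485) = 7.76×10^-17 J.
v = √(2K/m) = 1.76×10^5 m/s.
r = mv/(qB) = (5.01×10^-27)(1.76×10^5) / [(1×1.60×10^-19)(0.0874)] = 0.0631 m.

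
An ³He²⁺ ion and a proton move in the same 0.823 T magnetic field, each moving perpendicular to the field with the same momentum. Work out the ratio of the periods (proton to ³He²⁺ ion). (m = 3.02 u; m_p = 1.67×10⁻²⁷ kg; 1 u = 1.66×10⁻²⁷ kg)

T = 2πm/(qB) is independent of speed, so T₂/T₁ = (m₂/q₂)/(m₁/q₁).
T_{proton}/T_{³He²⁺ ion} = (1.67×10^-27/1e) / (5.01×10^-27/2e) = 0.666.

ratio ≈ 0.666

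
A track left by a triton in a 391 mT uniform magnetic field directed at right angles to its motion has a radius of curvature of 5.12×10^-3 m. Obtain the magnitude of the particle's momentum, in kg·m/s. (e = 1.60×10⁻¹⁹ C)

Since qvB = mv²/r, the momentum p = mv = qBr.
p = (1×1.60×10^-19)(0.391)(5.12×10^-3) = 3.20×10^-22 kg·m/s.

p ≈ 3.20×10^-22 kg·m/s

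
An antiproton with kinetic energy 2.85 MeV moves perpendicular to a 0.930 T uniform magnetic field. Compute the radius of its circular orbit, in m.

Convert the energy: K = 2.85 MeV = 4.56×10^-13 J.
v = √(2K/m) = √(2·4.56×10^-13/1.67×10^-27) = 2.34×10^7 m/s.
r = mv/(qB) = (1.67×10^-27)(2.34×10^7) / [(1×1.60×10^-19)(0.930)] = 0.262 m.

r ≈ 0.262 m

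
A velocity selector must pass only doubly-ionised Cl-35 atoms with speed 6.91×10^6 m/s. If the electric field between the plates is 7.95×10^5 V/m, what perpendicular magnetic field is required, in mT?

B ≈ 115 mT

qE = qvB ⇒ B = E/v = (7.95×10^5) / (6.91×10^6) = 0.115 T.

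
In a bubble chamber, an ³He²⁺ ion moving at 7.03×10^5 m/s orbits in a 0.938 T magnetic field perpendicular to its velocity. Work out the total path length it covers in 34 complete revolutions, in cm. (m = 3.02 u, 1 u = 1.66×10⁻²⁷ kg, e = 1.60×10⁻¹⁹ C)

L ≈ 251 cm

r = mv/(qB) = 0.0117 m, so one revolution covers 2πr = 0.0738 m.
In 34 revolutions: L = 34·2πr = 2.51 m.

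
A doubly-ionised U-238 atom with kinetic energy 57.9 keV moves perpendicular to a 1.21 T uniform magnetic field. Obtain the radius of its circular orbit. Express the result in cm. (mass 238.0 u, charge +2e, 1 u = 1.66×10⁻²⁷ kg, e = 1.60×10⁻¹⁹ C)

r ≈ 22.1 cm

Convert the energy: K = 57.9 keV = 9.26×10^-15 J.
v = √(2K/m) = √(2·9.26×10^-15/3.95×10^-25) = 2.17×10^5 m/s.
r = mv/(qB) = (3.95×10^-25)(2.17×10^5) / [(2×1.60×10^-19)(1.21)] = 0.221 m.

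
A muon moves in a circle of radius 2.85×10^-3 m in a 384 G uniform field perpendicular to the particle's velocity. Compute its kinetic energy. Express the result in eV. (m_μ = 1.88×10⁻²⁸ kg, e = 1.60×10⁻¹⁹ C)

v = qBr/m = (1×1.60×10^-19)(0.0384)(2.85×10^-3) / (1.88×10^-28) = 9.31×10^4 m/s.
K = ½mv² = 0.5·(1.88×10^-28)·(9.31×10^4)² = 8.15×10^-19 J = 5.10 eV.

K ≈ 5.10 eV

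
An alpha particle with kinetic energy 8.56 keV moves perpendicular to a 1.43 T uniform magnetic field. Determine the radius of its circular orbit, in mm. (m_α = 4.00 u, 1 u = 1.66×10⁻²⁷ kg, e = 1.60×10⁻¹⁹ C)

Convert the energy: K = 8.56 keV = 1.37×10^-15 J.
v = √(2K/m) = √(2·1.37×10^-15/6.64×10^-27) = 6.42×10^5 m/s.
r = mv/(qB) = (6.64×10^-27)(6.42×10^5) / [(2×1.60×10^-19)(1.43)] = 9.32×10^-3 m.

r ≈ 9.32 mm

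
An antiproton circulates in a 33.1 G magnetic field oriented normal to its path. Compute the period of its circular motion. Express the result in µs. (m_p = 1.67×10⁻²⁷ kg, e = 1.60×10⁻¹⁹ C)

The cyclotron period is independent of speed: T = 2πm/(qB).
T = 2π(1.67×10^-27) / [(1×1.60×10^-19)(3.31×10^-3)] = 1.98×10^-5 s.

T ≈ 19.8 µs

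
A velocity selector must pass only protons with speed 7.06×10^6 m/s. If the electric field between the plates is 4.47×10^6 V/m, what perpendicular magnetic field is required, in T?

qE = qvB ⇒ B = E/v = (4.47×10^6) / (7.06×10^6) = 0.633 T.

B ≈ 0.633 T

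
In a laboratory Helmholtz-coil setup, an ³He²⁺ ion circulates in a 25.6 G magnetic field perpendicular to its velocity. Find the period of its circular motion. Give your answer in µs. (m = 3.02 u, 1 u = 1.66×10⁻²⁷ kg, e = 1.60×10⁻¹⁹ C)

T ≈ 38.5 µs

The cyclotron period is independent of speed: T = 2πm/(qB).
T = 2π(5.01×10^-27) / [(2×1.60×10^-19)(2.56×10^-3)] = 3.85×10^-5 s.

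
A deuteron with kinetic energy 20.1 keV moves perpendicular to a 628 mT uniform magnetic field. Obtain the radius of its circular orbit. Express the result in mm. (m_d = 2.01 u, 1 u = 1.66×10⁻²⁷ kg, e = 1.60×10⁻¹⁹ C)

r ≈ 46.1 mm

Convert the energy: K = 20.1 keV = 3.22×10^-15 J.
v = √(2K/m) = √(2·3.22×10^-15/3.34×10^-27) = 1.39×10^6 m/s.
r = mv/(qB) = (3.34×10^-27)(1.39×10^6) / [(1×1.60×10^-19)(0.628)] = 0.0461 m.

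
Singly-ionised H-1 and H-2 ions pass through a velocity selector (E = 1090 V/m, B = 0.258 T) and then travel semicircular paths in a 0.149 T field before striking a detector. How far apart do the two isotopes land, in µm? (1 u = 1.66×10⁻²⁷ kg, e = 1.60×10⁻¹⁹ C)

Both emerge at v = E/B₁ = 4220 m/s.
r = mv/(qB₂), so r₁ = 2.94×10^-4 m and r₂ = 5.88×10^-4 m, giving Δr = 2.94×10^-4 m.
After a semicircle each ion lands a diameter 2r from the entry slit, so the separation is 2Δr = 5.88×10^-4 m.

Δd ≈ 588 µm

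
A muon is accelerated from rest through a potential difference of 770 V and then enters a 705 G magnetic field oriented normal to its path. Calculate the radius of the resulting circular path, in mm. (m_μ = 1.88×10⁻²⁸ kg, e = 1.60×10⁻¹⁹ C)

r ≈ 19.1 mm

The kinetic energy gained is K = qV = (1×1.60×10^-19)(770) = 1.23×10^-16 J.
v = √(2K/m) = 1.14×10^6 m/s.
r = mv/(qB) = (1.88×10^-28)(1.14×10^6) / [(1×1.60×10^-19)(0.0705)] = 0.0191 m.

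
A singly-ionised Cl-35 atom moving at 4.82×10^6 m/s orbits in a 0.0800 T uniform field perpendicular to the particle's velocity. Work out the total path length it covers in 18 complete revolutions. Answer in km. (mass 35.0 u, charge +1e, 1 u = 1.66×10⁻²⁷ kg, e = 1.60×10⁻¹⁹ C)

L ≈ 2.47 km

r = mv/(qB) = 21.9 m, so one revolution covers 2πr = 137 m.
In 18 revolutions: L = 18·2πr = 2470 m.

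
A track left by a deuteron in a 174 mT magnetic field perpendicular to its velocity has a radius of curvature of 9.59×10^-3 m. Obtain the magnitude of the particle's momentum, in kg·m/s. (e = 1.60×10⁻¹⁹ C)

p ≈ 2.67×10^-22 kg·m/s

Since qvB = mv²/r, the momentum p = mv = qBr.
p = (1×1.60×10^-19)(0.174)(9.59×10^-3) = 2.67×10^-22 kg·m/s.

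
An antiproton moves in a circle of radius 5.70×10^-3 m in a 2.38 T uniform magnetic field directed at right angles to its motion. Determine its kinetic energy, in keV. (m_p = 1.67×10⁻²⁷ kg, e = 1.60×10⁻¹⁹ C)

v = qBr/m = (1×1.60×10^-19)(2.38)(5.70×10^-3) / (1.67×10^-27) = 1.30×10^6 m/s.
K = ½mv² = 0.5·(1.67×10^-27)·(1.30×10^6)² = 1.41×10^-15 J = 8.82 keV.

K ≈ 8.82 keV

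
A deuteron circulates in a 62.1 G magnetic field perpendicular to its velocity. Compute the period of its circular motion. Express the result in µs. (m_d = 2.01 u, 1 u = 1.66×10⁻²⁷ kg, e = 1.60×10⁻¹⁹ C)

T ≈ 21.1 µs

The cyclotron period is independent of speed: T = 2πm/(qB).
T = 2π(3.34×10^-27) / [(1×1.60×10^-19)(6.21×10^-3)] = 2.11×10^-5 s.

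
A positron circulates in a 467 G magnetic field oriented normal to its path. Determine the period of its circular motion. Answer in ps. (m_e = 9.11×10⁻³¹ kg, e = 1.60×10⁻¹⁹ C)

T ≈ 766 ps

The cyclotron period is independent of speed: T = 2πm/(qB).
T = 2π(9.11×10^-31) / [(1×1.60×10^-19)(0.0467)] = 7.66×10^-10 s.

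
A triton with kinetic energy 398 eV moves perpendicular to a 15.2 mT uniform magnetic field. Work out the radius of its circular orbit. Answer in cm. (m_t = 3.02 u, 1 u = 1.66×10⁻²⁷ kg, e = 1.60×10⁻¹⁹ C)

Convert the energy: K = 398 eV = 6.37×10^-17 J.
v = √(2K/m) = √(2·6.37×10^-17/5.01×10^-27) = 1.59×10^5 m/s.
r = mv/(qB) = (5.01×10^-27)(1.59×10^5) / [(1×1.60×10^-19)(0.0152)] = 0.329 m.

r ≈ 32.9 cm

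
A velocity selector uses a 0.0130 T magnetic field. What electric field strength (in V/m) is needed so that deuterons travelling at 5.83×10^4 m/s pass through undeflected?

E ≈ 758 V/m

qE = qvB ⇒ E = vB = (5.83×10^4)(0.0130) = 758 V/m.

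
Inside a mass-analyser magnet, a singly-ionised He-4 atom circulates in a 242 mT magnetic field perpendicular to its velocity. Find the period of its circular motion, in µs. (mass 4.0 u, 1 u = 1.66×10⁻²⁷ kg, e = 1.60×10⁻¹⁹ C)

T ≈ 1.08 µs

The cyclotron period is independent of speed: T = 2πm/(qB).
T = 2π(6.64×10^-27) / [(1×1.60×10^-19)(0.242)] = 1.08×10^-6 s.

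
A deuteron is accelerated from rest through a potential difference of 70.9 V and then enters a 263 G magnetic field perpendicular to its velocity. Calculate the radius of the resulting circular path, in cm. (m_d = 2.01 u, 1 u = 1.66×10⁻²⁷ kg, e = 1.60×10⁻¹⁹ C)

The kinetic energy gained is K = qV = (1×1.60×10^-19)(70.9) = 1.13×10^-17 J.
v = √(2K/m) = 8.25×10^4 m/s.
r = mv/(qB) = (3.34×10^-27)(8.25×10^4) / [(1×1.60×10^-19)(0.0263)] = 0.0654 m.

r ≈ 6.54 cm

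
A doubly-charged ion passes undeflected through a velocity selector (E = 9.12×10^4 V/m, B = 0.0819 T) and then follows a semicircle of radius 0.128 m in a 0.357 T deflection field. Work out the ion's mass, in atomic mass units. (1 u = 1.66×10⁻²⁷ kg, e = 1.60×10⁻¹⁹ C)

v = E/B₁ = 1.11×10^6 m/s.
From r = mv/(qB₂), m = qB₂r/v = (2×1.60×10^-19)(0.357)(0.128) / (1.11×10^6) = 1.31×10^-26 kg.
In atomic mass units: m = 1.31×10^-26 / 1.66×10^-27 = 7.91 u.

m ≈ 7.91 u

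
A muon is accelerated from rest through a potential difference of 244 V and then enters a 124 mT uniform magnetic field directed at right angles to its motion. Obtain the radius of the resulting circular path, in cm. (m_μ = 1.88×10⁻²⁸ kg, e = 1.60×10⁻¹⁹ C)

r ≈ 0.611 cm

The kinetic energy gained is K = qV = (1×1.60×10^-19)(244) = 3.90×10^-17 J.
v = √(2K/m) = 6.44×10^5 m/s.
r = mv/(qB) = (1.88×10^-28)(6.44×10^5) / [(1×1.60×10^-19)(0.124)] = 6.11×10^-3 m.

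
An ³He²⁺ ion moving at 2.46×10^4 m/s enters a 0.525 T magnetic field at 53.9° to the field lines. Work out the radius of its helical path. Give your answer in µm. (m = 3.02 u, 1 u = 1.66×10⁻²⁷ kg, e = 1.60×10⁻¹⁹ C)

r ≈ 593 µm

Only the perpendicular component v⊥ = v sin53.9° = 1.99×10^4 m/s is bent by the field.
r = m v⊥ /(qB) = (5.01×10^-27)(1.99×10^4) / [(2×1.60×10^-19)(0.525)] = 5.93×10^-4 m.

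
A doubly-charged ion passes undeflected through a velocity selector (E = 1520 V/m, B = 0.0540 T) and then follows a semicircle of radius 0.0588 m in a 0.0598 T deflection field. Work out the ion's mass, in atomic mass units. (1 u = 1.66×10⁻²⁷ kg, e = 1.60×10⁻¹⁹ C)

v = E/B₁ = 2.81×10^4 m/s.
From r = mv/(qB₂), m = qB₂r/v = (2×1.60×10^-19)(0.0598)(0.0588) / (2.81×10^4) = 4.00×10^-26 kg.
In atomic mass units: m = 4.00×10^-26 / 1.66×10^-27 = 24.1 u.

m ≈ 24.1 u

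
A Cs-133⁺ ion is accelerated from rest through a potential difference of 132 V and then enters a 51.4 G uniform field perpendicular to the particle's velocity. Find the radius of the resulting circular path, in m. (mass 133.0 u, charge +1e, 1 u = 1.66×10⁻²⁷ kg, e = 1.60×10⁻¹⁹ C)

The kinetic energy gained is K = qV = (1×1.60×10^-19)(132) = 2.11×10^-17 J.
v = √(2K/m) = 1.38×10^4 m/s.
r = mv/(qB) = (2.21×10^-25)(1.38×10^4) / [(1×1.60×10^-19)(5.14×10^-3)] = 3.71 m.

r ≈ 3.71 m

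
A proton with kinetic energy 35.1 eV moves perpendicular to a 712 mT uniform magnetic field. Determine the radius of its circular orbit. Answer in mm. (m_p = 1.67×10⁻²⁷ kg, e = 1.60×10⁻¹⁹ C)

Convert the energy: K = 35.1 eV = 5.62×10^-18 J.
v = √(2K/m) = √(2·5.62×10^-18/1.67×10^-27) = 8.20×10^4 m/s.
r = mv/(qB) = (1.67×10^-27)(8.20×10^4) / [(1×1.60×10^-19)(0.712)] = 1.20×10^-3 m.

r ≈ 1.20 mm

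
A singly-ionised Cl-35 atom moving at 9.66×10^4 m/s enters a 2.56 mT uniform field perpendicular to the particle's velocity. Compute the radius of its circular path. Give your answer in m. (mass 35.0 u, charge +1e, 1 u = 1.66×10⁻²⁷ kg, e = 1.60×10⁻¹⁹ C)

r ≈ 13.7 m

The magnetic force provides the centripetal force: qvB = mv²/r, so r = mv/(qB).
r = (5.81×10^-26 kg)(9.66×10^4 m/s) / [(1×1.60×10^-19 C)(2.56×10^-3 T)] = 13.7 m.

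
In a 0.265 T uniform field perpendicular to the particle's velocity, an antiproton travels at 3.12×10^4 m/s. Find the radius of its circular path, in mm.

The magnetic force provides the centripetal force: qvB = mv²/r, so r = mv/(qB).
r = (1.67×10^-27 kg)(3.12×10^4 m/s) / [(1×1.60×10^-19 C)(0.265 T)] = 1.23×10^-3 m.

r ≈ 1.23 mm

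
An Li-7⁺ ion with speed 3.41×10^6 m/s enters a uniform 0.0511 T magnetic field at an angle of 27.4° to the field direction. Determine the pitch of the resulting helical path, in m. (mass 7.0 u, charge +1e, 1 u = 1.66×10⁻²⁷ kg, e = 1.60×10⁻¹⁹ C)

The velocity component along B is v∥ = v cos27.4° = 3.03×10^6 m/s.
The cyclotron period T = 2πm/(qB) = 8.93×10^-6 s is set by m, q, B alone.
Pitch = v∥·T = (3.03×10^6)(8.93×10^-6) = 27.0 m.

pitch ≈ 27.0 m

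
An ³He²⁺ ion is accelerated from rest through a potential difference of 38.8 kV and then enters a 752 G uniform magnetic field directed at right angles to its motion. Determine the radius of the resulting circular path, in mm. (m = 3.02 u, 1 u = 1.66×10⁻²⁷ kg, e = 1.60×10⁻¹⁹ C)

r ≈ 464 mm

The kinetic energy gained is K = qV = (2×1.60×10^-19)(3.88×10^4) = 1.24×10^-14 J.
v = √(2K/m) = 2.23×10^6 m/s.
r = mv/(qB) = (5.01×10^-27)(2.23×10^6) / [(2×1.60×10^-19)(0.0752)] = 0.464 m.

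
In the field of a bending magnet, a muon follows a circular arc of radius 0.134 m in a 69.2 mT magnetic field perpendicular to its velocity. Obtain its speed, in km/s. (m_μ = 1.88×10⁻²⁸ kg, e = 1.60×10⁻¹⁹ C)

From qvB = mv²/r, v = qBr/m.
v = (1×1.60×10^-19)(0.0692)(0.134) / (1.88×10^-28) = 7.89×10^6 m/s.

v ≈ 7890 km/s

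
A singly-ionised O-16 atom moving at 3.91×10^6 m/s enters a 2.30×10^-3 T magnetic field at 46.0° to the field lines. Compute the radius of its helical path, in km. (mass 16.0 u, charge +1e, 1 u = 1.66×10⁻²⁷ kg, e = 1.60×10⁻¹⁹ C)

r ≈ 0.203 km

Only the perpendicular component v⊥ = v sin46.0° = 2.81×10^6 m/s is bent by the field.
r = m v⊥ /(qB) = (2.66×10^-26)(2.81×10^6) / [(1×1.60×10^-19)(2.30×10^-3)] = 203 m.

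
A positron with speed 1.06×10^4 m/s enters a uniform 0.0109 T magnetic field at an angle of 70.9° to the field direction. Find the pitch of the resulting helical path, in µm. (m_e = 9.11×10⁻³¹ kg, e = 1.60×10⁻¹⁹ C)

pitch ≈ 11.4 µm

The velocity component along B is v∥ = v cos70.9° = 3470 m/s.
The cyclotron period T = 2πm/(qB) = 3.28×10^-9 s is set by m, q, B alone.
Pitch = v∥·T = (3470)(3.28×10^-9) = 1.14×10^-5 m.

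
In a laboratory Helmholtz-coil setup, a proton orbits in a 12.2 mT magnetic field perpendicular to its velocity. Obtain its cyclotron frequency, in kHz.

f = qB/(2πm) = (1×1.60×10^-19)(0.0122) / [2π(1.67×10^-27)] = 1.86×10^5 Hz.

f ≈ 186 kHz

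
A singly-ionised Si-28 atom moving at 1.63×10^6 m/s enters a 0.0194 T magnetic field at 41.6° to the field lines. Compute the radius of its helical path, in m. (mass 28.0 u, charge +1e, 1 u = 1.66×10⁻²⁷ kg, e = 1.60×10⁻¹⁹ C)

Only the perpendicular component v⊥ = v sin41.6° = 1.08×10^6 m/s is bent by the field.
r = m v⊥ /(qB) = (4.65×10^-26)(1.08×10^6) / [(1×1.60×10^-19)(0.0194)] = 16.2 m.

r ≈ 16.2 m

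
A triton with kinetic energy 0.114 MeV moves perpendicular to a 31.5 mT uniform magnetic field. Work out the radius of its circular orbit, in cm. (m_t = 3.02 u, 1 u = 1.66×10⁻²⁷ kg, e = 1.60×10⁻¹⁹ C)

r ≈ 268 cm

Convert the energy: K = 0.114 MeV = 1.82×10^-14 J.
v = √(2K/m) = √(2·1.82×10^-14/5.01×10^-27) = 2.70×10^6 m/s.
r = mv/(qB) = (5.01×10^-27)(2.70×10^6) / [(1×1.60×10^-19)(0.0315)] = 2.68 m.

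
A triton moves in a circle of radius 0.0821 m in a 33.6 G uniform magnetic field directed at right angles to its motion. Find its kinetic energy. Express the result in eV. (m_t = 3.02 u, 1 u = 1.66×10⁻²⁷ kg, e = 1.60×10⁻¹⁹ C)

K ≈ 1.21 eV

v = qBr/m = (1×1.60×10^-19)(3.36×10^-3)(0.0821) / (5.01×10^-27) = 8800 m/s.
K = ½mv² = 0.5·(5.01×10^-27)·(8800)² = 1.94×10^-19 J = 1.21 eV.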